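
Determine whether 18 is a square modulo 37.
By Euler's criterion: 18^{18} ≡ 36 (mod 37). Since this equals -1 (≡ 36), 18 is not a QR.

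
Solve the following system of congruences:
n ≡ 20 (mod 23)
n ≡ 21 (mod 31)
641

Using the Chinese Remainder Theorem:
M = product of moduli = 713
For equation 1: M_1 = 31, 31 ≡ 8 (mod 23), inverse of 31 mod 23 is 3 (check: 8 × 3 = 24 ≡ 1 (mod 23))
For equation 2: M_2 = 23, 23 ≡ 23 (mod 31), inverse of 23 mod 31 is 27 (check: 23 × 27 = 621 ≡ 1 (mod 31))
Combine: n ≡ Σ r_i×M_i×(M_i⁻¹ mod m_i) = 20×31×3 + 21×23×27 = 1860 + 13041 = 14901
14901 mod 713 = 641
n ≡ 641 (mod 713)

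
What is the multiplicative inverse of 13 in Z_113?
87

Using Extended Euclidean Algorithm:
gcd(13, 113) = 1
Bezout coefficients: 13 × -26 + 113 × 3 = 1
So 13 × -26 ≡ 1 (mod 113)
The inverse is -26 mod 113 = 87
Verification: 13 × 87 = 1131 = 10 × 113 + 1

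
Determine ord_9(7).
Powers of 7 mod 9: 7^1≡7, 7^2≡4, 7^3≡1. Order = 3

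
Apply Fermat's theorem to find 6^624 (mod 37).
By Fermat: 6^{36} ≡ 1 (mod 37). 624 ≡ 12 (mod 36). So 6^{624} ≡ 6^{12} ≡ 1 (mod 37)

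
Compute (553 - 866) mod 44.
39

(553 - 866) = -313
-313 mod 44 = 39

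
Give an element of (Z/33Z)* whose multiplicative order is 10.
8 has order 10 mod 33 since 8^{10} ≡ 1 (mod 33) and no smaller power works.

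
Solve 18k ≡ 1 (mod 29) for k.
18^(-1) ≡ 21 (mod 29). Verification: 18 × 21 = 378 ≡ 1 (mod 29)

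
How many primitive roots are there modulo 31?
Number of primitive roots mod 31 = φ(30) = 8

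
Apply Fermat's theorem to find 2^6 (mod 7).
By Fermat's Little Theorem, 2^{6} ≡ 1 (mod 7) since 7 is prime and gcd(2, 7) = 1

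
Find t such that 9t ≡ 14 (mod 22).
4

Since gcd(9, 22) = 1 divides 14, a solution exists.
Multiply both sides by the inverse of 9 mod 22:
  9^(-1) mod 22 = 5
  x ≡ 5 × 14 ≡ 70 ≡ 4 (mod 22)
Verification: 9 × 4 = 36 = 1 × 22 + 14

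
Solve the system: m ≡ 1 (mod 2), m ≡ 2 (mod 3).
M = 2 × 3 = 6. M₁ = 3, y₁ ≡ 1 (mod 2). M₂ = 2, y₂ ≡ 2 (mod 3). m = 1×3×1 + 2×2×2 ≡ 5 (mod 6)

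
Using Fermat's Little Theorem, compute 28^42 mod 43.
By Fermat's Little Theorem, 28^{42} ≡ 1 (mod 43) since 43 is prime and gcd(28, 43) = 1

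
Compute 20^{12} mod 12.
4

Using successive squaring:
Binary expansion of 12: 1100
Powers of 20 mod 12 (each is the square of the previous):
  20^1 ≡ 8 (mod 12)
  20^2 ≡ 8² = 64 ≡ 4 (mod 12)
  20^4 ≡ 4² = 16 ≡ 4 (mod 12)
  20^8 ≡ 4² = 16 ≡ 4 (mod 12)
12 = 8 + 4, so 20^12 = 20^8 × 20^4 ≡ 4 × 4 (mod 12)
Multiplying step by step:
  4 × 4 = 16 ≡ 4 (mod 12)
Result: 20^12 ≡ 4 (mod 12)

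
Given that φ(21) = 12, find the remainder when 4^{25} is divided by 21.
By Euler: 4^{12} ≡ 1 (mod 21) since gcd(4, 21) = 1. 25 = 2×12 + 1. So 4^{25} ≡ 4^{1} ≡ 4 (mod 21)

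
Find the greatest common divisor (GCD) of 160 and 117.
1

Using the Euclidean algorithm:
160 = 1 × 117 + 43
117 = 2 × 43 + 31
43 = 1 × 31 + 12
31 = 2 × 12 + 7
12 = 1 × 7 + 5
7 = 1 × 5 + 2
5 = 2 × 2 + 1
2 = 2 × 1 + 0

GCD(160, 117) = 1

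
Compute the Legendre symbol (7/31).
(7/31) = 7^{15} mod 31 = 1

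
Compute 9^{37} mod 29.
6

Using successive squaring:
Binary expansion of 37: 100101
Powers of 9 mod 29 (each is the square of the previous):
  9^1 ≡ 9 (mod 29)
  9^2 ≡ 9² = 81 ≡ 23 (mod 29)
  9^4 ≡ 23² = 529 ≡ 7 (mod 29)
  9^8 ≡ 7² = 49 ≡ 20 (mod 29)
  9^16 ≡ 20² = 400 ≡ 23 (mod 29)
  9^32 ≡ 23² = 529 ≡ 7 (mod 29)
37 = 32 + 4 + 1, so 9^37 = 9^32 × 9^4 × 9^1 ≡ 7 × 7 × 9 (mod 29)
Multiplying step by step:
  7 × 7 = 49 ≡ 20 (mod 29)
  20 × 9 = 180 ≡ 6 (mod 29)
Result: 9^37 ≡ 6 (mod 29)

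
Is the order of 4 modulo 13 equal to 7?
No, the actual order is 6, not 7.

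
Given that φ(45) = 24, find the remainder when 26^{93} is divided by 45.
By Euler: 26^{24} ≡ 1 (mod 45) since gcd(26, 45) = 1. 93 = 3×24 + 21. So 26^{93} ≡ 26^{21} ≡ 26 (mod 45)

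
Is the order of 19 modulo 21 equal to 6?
Yes, ord_21(19) = 6.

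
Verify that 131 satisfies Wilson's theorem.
(130)! mod 131 = 130. Since this equals -1 (mod 131), Wilson confirms 131 is prime.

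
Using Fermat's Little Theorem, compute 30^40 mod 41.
By Fermat's Little Theorem, 30^{40} ≡ 1 (mod 41) since 41 is prime and gcd(30, 41) = 1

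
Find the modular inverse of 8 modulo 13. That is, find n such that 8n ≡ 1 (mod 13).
5

Using Extended Euclidean Algorithm:
gcd(8, 13) = 1
Bezout coefficients: 8 × 5 + 13 × -3 = 1
So 8 × 5 ≡ 1 (mod 13)
The inverse is 5 mod 13 = 5
Verification: 8 × 5 = 40 = 3 × 13 + 1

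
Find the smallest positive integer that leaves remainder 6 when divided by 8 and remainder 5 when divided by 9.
M = 8 × 9 = 72. M₁ = 9, y₁ ≡ 1 (mod 8). M₂ = 8, y₂ ≡ 8 (mod 9). z = 6×9×1 + 5×8×8 ≡ 14 (mod 72). The smallest positive such number is 14.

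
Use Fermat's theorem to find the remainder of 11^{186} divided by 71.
3

By Fermat's Little Theorem, a^(p-1) ≡ 1 (mod p) for prime p and gcd(a, p) = 1
Here p = 71, so 11^70 ≡ 1 (mod 71)
We can reduce the exponent: 186 mod 70 = 46
So 11^186 ≡ 11^46 (mod 71)
Computing: 11^46 mod 71 = 3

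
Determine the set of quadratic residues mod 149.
QRs mod 149: {1, 4, 5, 6, 7, 9, 16, 17, 19, 20, 22, 24, 25, 26, 28, 29, 30, 31, 33, 35, 36, 37, 39, 42, 45, 46, 47, 49, 53, 54, 61, 63, 64, 67, 68, 69, 73, 76, 80, 81, 82, 85, 86, 88, 95, 96, 100, 102, 103, 104, 107, 110, 112, 113, 114, 116, 118, 119, 120, 121, 123, 124, 125, 127, 129, 130, 132, 133, 140, 142, 143, 144, 145, 148}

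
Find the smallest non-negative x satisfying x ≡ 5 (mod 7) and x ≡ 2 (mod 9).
M = 7 × 9 = 63. M₁ = 9, y₁ ≡ 4 (mod 7). M₂ = 7, y₂ ≡ 4 (mod 9). x = 5×9×4 + 2×7×4 ≡ 47 (mod 63)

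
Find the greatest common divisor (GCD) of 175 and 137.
1

Using the Euclidean algorithm:
175 = 1 × 137 + 38
137 = 3 × 38 + 23
38 = 1 × 23 + 15
23 = 1 × 15 + 8
15 = 1 × 8 + 7
8 = 1 × 7 + 1
7 = 7 × 1 + 0

GCD(175, 137) = 1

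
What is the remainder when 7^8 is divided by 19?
8 = 8 (binary 1000). Repeated squaring mod 19: 7^1 ≡ 7; 7^2 ≡ 7² = 49 ≡ 11; 7^4 ≡ 11² = 121 ≡ 7; 7^8 ≡ 7² = 49 ≡ 11. So 7^8 ≡ 11 (mod 19).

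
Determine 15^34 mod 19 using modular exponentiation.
Using Fermat: 15^{18} ≡ 1 (mod 19). 34 ≡ 16 (mod 18). So 15^{34} ≡ 15^{16} ≡ 6 (mod 19)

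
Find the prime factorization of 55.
5 × 11

Divide by primes starting from smallest:
55 ÷ 5 = 11
11 ÷ 11 = 1

55 = 5 × 11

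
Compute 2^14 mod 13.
Using Fermat: 2^{12} ≡ 1 (mod 13). 14 ≡ 2 (mod 12). So 2^{14} ≡ 2^{2} ≡ 4 (mod 13)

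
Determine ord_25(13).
Powers of 13 mod 25: 13^1≡13, 13^2≡19, 13^3≡22, 13^4≡11, 13^5≡18, 13^6≡9, 13^7≡17, 13^8≡21, 13^9≡23, 13^10≡24, 13^11≡12, 13^12≡6, 13^13≡3, 13^14≡14, 13^15≡7, 13^16≡16, 13^17≡8, 13^18≡4, 13^19≡2, 13^20≡1. Order = 20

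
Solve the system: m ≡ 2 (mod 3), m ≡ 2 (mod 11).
M = 3 × 11 = 33. M₁ = 11, y₁ ≡ 2 (mod 3). M₂ = 3, y₂ ≡ 4 (mod 11). m = 2×11×2 + 2×3×4 ≡ 2 (mod 33)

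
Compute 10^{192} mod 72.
64

Using successive squaring:
Binary expansion of 192: 11000000
Powers of 10 mod 72 (each is the square of the previous):
  10^1 ≡ 10 (mod 72)
  10^2 ≡ 10² = 100 ≡ 28 (mod 72)
  10^4 ≡ 28² = 784 ≡ 64 (mod 72)
  10^8 ≡ 64² = 4096 ≡ 64 (mod 72)
  10^16 ≡ 64² = 4096 ≡ 64 (mod 72)
  10^32 ≡ 64² = 4096 ≡ 64 (mod 72)
  10^64 ≡ 64² = 4096 ≡ 64 (mod 72)
  10^128 ≡ 64² = 4096 ≡ 64 (mod 72)
192 = 128 + 64, so 10^192 = 10^128 × 10^64 ≡ 64 × 64 (mod 72)
Multiplying step by step:
  64 × 64 = 4096 ≡ 64 (mod 72)
Result: 10^192 ≡ 64 (mod 72)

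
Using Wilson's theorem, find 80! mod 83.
(82)! = (80)! × (81) × (82) ≡ -1 (mod 83). So (80)! ≡ -1 × [(82)(81)]^(-1) ≡ 41 (mod 83)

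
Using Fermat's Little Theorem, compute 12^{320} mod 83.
36

By Fermat's Little Theorem, a^(p-1) ≡ 1 (mod p) for prime p and gcd(a, p) = 1
Here p = 83, so 12^82 ≡ 1 (mod 83)
We can reduce the exponent: 320 mod 82 = 74
So 12^320 ≡ 12^74 (mod 83)
Computing: 12^74 mod 83 = 36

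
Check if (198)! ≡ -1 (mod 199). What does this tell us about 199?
(198)! mod 199 = 198. Since this equals -1 (mod 199), Wilson confirms 199 is prime.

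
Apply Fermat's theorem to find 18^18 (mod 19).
By Fermat's Little Theorem, 18^{18} ≡ 1 (mod 19) since 19 is prime and gcd(18, 19) = 1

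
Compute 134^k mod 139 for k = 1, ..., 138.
g^1, g^2, ..., g^{138} mod 139: {134, 25, 14, 69, 72, 57, 132, 35, 103, 41, 73, 52, 18, 49, 33, 113, 130, 45, 53, 13, 74, 47, 43, 63, 102, 46, 48, 38, 88, 116, 115, 120, 95, 81, 12, 79, 22, 29, 133, 30, 128, 55, 3, 124, 75, 42, 68, 77, 32, 118, 105, 31, 123, 80, 17, 54, 8, 99, 61, 112, 135, 20, 39, 83, 2, 129, 50, 28, 138, 5, 114, 125, 70, 67, 82, 7, 104, 36, 98, 66, 87, 121, 90, 106, 26, 9, 94, 86, 126, 65, 92, 96, 76, 37, 93, 91, 101, 51, 23, 24, 19, 44, 58, 127, 60, 117, 110, 6, 109, 11, 84, 136, 15, 64, 97, 71, 62, 107, 21, 34, 108, 16, 59, 122, 85, 131, 40, 78, 27, 4, 119, 100, 56, 137, 10, 89, 111, 1}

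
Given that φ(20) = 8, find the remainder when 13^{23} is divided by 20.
By Euler: 13^{8} ≡ 1 (mod 20) since gcd(13, 20) = 1. 23 = 2×8 + 7. So 13^{23} ≡ 13^{7} ≡ 17 (mod 20)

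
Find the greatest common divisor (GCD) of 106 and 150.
2

Using the Euclidean algorithm:
106 = 0 × 150 + 106
150 = 1 × 106 + 44
106 = 2 × 44 + 18
44 = 2 × 18 + 8
18 = 2 × 8 + 2
8 = 4 × 2 + 0

GCD(106, 150) = 2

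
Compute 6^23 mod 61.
Using repeated squaring. 23 = 16 + 4 + 2 + 1 (binary 10111). Repeated squaring mod 61: 6^1 ≡ 6; 6^2 ≡ 6² = 36 ≡ 36; 6^4 ≡ 36² = 1296 ≡ 15; 6^8 ≡ 15² = 225 ≡ 42; 6^16 ≡ 42² = 1764 ≡ 56. Multiply: 6^23 = 6^16 × 6^4 × 6^2 × 6^1 ≡ 56 × 15 × 36 × 6 (mod 61): 56 × 15 = 840 ≡ 47; 47 × 36 = 1692 ≡ 45; 45 × 6 = 270 ≡ 26. So 6^23 ≡ 26 (mod 61).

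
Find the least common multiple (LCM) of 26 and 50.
650

First find GCD(26, 50) using the Euclidean algorithm:
26 = 0 × 50 + 26
50 = 1 × 26 + 24
26 = 1 × 24 + 2
24 = 12 × 2 + 0
GCD(26, 50) = 2

LCM formula: LCM(a, b) = (a × b) / GCD(a, b)
LCM(26, 50) = (26 × 50) / 2
LCM(26, 50) = 1300 / 2
LCM(26, 50) = 650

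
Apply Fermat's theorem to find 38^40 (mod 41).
By Fermat's Little Theorem, 38^{40} ≡ 1 (mod 41) since 41 is prime and gcd(38, 41) = 1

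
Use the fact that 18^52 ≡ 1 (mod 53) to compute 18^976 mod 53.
By Fermat: 18^{52} ≡ 1 (mod 53). 976 ≡ 40 (mod 52). So 18^{976} ≡ 18^{40} ≡ 10 (mod 53)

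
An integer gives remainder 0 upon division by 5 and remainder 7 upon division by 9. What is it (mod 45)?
M = 5 × 9 = 45. M₁ = 9, y₁ ≡ 4 (mod 5). M₂ = 5, y₂ ≡ 2 (mod 9). x = 0×9×4 + 7×5×2 ≡ 25 (mod 45). The smallest positive such number is 25.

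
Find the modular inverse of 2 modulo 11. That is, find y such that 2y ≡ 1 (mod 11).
6

Using Extended Euclidean Algorithm:
gcd(2, 11) = 1
Bezout coefficients: 2 × -5 + 11 × 1 = 1
So 2 × -5 ≡ 1 (mod 11)
The inverse is -5 mod 11 = 6
Verification: 2 × 6 = 12 = 1 × 11 + 1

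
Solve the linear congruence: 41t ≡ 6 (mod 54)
12

Since gcd(41, 54) = 1 divides 6, a solution exists.
Multiply both sides by the inverse of 41 mod 54:
  41^(-1) mod 54 = 29
  x ≡ 29 × 6 ≡ 174 ≡ 12 (mod 54)
Verification: 41 × 12 = 492 = 9 × 54 + 6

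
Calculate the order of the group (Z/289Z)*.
272

Prime factorization: 289 = 17^2
Using the formula φ(n) = n × Π(1 - 1/p) for each prime factor p:
φ(289) = 289 × (1 - 1/17)
φ(289) = 272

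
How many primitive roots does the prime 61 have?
Number of primitive roots mod 61 = φ(60) = 16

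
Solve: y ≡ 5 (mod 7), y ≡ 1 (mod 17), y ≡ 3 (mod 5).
M = 7 × 17 × 5 = 595. M₁ = 85, y₁ ≡ 1 (mod 7). M₂ = 35, y₂ ≡ 1 (mod 17). M₃ = 119, y₃ ≡ 4 (mod 5). y = 5×85×1 + 1×35×1 + 3×119×4 ≡ 103 (mod 595)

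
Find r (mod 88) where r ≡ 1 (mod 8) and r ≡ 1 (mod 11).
M = 8 × 11 = 88. M₁ = 11, y₁ ≡ 3 (mod 8). M₂ = 8, y₂ ≡ 7 (mod 11). r = 1×11×3 + 1×8×7 ≡ 1 (mod 88)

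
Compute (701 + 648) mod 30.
29

(701 + 648) = 1349
1349 mod 30 = 29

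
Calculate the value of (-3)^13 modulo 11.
Using Fermat: (-3)^{10} ≡ 1 (mod 11). 13 ≡ 3 (mod 10). So (-3)^{13} ≡ (-3)^{3} ≡ 6 (mod 11)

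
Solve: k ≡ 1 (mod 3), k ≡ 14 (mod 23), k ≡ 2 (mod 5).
M = 3 × 23 × 5 = 345. M₁ = 115, y₁ ≡ 1 (mod 3). M₂ = 15, y₂ ≡ 20 (mod 23). M₃ = 69, y₃ ≡ 4 (mod 5). k = 1×115×1 + 14×15×20 + 2×69×4 ≡ 37 (mod 345)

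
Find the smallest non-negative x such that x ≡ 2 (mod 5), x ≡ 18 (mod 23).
87

Using the Chinese Remainder Theorem:
M = product of moduli = 115
For equation 1: M_1 = 23, 23 ≡ 3 (mod 5), inverse of 23 mod 5 is 2 (check: 3 × 2 = 6 ≡ 1 (mod 5))
For equation 2: M_2 = 5, 5 ≡ 5 (mod 23), inverse of 5 mod 23 is 14 (check: 5 × 14 = 70 ≡ 1 (mod 23))
Combine: x ≡ Σ r_i×M_i×(M_i⁻¹ mod m_i) = 2×23×2 + 18×5×14 = 92 + 1260 = 1352
1352 mod 115 = 87
x ≡ 87 (mod 115)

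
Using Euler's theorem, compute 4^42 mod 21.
By Euler: 4^{12} ≡ 1 (mod 21) since gcd(4, 21) = 1. 42 = 3×12 + 6. So 4^{42} ≡ 4^{6} ≡ 1 (mod 21)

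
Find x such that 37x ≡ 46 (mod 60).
58

Since gcd(37, 60) = 1 divides 46, a solution exists.
Multiply both sides by the inverse of 37 mod 60:
  37^(-1) mod 60 = 13
  x ≡ 13 × 46 ≡ 598 ≡ 58 (mod 60)
Verification: 37 × 58 = 2146 = 35 × 60 + 46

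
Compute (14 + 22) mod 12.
0

(14 + 22) = 36
36 mod 12 = 0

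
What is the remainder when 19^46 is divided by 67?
Using repeated squaring. 46 = 32 + 8 + 4 + 2 (binary 101110). Repeated squaring mod 67: 19^1 ≡ 19; 19^2 ≡ 19² = 361 ≡ 26; 19^4 ≡ 26² = 676 ≡ 6; 19^8 ≡ 6² = 36 ≡ 36; 19^16 ≡ 36² = 1296 ≡ 23; 19^32 ≡ 23² = 529 ≡ 60. Multiply: 19^46 = 19^32 × 19^8 × 19^4 × 19^2 ≡ 60 × 36 × 6 × 26 (mod 67): 60 × 36 = 2160 ≡ 16; 16 × 6 = 96 ≡ 29; 29 × 26 = 754 ≡ 17. So 19^46 ≡ 17 (mod 67).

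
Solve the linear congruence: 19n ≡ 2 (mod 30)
8

Since gcd(19, 30) = 1 divides 2, a solution exists.
Multiply both sides by the inverse of 19 mod 30:
  19^(-1) mod 30 = 19
  x ≡ 19 × 2 ≡ 38 ≡ 8 (mod 30)
Verification: 19 × 8 = 152 = 5 × 30 + 2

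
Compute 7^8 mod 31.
8 = 8 (binary 1000). Repeated squaring mod 31: 7^1 ≡ 7; 7^2 ≡ 7² = 49 ≡ 18; 7^4 ≡ 18² = 324 ≡ 14; 7^8 ≡ 14² = 196 ≡ 10. So 7^8 ≡ 10 (mod 31).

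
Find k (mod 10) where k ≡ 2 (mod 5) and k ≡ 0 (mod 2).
M = 5 × 2 = 10. M₁ = 2, y₁ ≡ 3 (mod 5). M₂ = 5, y₂ ≡ 1 (mod 2). k = 2×2×3 + 0×5×1 ≡ 2 (mod 10)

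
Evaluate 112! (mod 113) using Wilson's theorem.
By Wilson's theorem, (112)! ≡ -1 ≡ 112 (mod 113)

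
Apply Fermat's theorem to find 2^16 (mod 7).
By Fermat: 2^{6} ≡ 1 (mod 7). 16 = 2×6 + 4. So 2^{16} ≡ 2^{4} ≡ 2 (mod 7)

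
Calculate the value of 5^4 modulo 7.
4 = 4 (binary 100). Repeated squaring mod 7: 5^1 ≡ 5; 5^2 ≡ 5² = 25 ≡ 4; 5^4 ≡ 4² = 16 ≡ 2. So 5^4 ≡ 2 (mod 7).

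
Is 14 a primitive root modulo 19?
Yes

To verify, check if 14^(18/q) ≢ 1 (mod 19) for each prime divisor q of 18
Divisors of 18 = 18: [1, 2, 3, 6, 9, 18]
  14^(18/2) = 14^9 ≡ 18 (mod 19)
  14^(18/3) = 14^6 ≡ 7 (mod 19)
Conclusion: 14 is a primitive root modulo 19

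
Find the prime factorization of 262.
2 × 131

Divide by primes starting from smallest:
262 ÷ 2 = 131
131 ÷ 131 = 1

262 = 2 × 131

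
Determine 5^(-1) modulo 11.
5^(-1) ≡ 9 (mod 11). Verification: 5 × 9 = 45 ≡ 1 (mod 11)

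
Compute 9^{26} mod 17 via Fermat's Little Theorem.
13

By Fermat's Little Theorem, a^(p-1) ≡ 1 (mod p) for prime p and gcd(a, p) = 1
Here p = 17, so 9^16 ≡ 1 (mod 17)
We can reduce the exponent: 26 mod 16 = 10
So 9^26 ≡ 9^10 (mod 17)
Computing: 9^10 mod 17 = 13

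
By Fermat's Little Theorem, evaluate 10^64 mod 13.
By Fermat: 10^{12} ≡ 1 (mod 13). 64 = 5×12 + 4. So 10^{64} ≡ 10^{4} ≡ 3 (mod 13)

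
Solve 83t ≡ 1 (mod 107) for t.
49

Using Extended Euclidean Algorithm:
gcd(83, 107) = 1
Bezout coefficients: 83 × 49 + 107 × -38 = 1
So 83 × 49 ≡ 1 (mod 107)
The inverse is 49 mod 107 = 49
Verification: 83 × 49 = 4067 = 38 × 107 + 1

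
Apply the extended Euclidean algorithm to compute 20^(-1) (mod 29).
Extended GCD: 20(-13) + 29(9) = 1. So 20^(-1) ≡ 16 ≡ 16 (mod 29). Verify: 20 × 16 = 320 ≡ 1 (mod 29)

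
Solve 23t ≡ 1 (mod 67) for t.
23^(-1) ≡ 35 (mod 67). Verification: 23 × 35 = 805 ≡ 1 (mod 67)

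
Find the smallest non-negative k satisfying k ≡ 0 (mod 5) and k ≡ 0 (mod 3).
M = 5 × 3 = 15. M₁ = 3, y₁ ≡ 2 (mod 5). M₂ = 5, y₂ ≡ 2 (mod 3). k = 0×3×2 + 0×5×2 ≡ 0 (mod 15)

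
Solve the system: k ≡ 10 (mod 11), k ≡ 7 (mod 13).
M = 11 × 13 = 143. M₁ = 13, y₁ ≡ 6 (mod 11). M₂ = 11, y₂ ≡ 6 (mod 13). k = 10×13×6 + 7×11×6 ≡ 98 (mod 143)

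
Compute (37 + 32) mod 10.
9

(37 + 32) = 69
69 mod 10 = 9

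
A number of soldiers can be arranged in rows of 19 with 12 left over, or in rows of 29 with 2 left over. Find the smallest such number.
M = 19 × 29 = 551. M₁ = 29, y₁ ≡ 2 (mod 19). M₂ = 19, y₂ ≡ 26 (mod 29). t = 12×29×2 + 2×19×26 ≡ 31 (mod 551). The smallest positive such number is 31.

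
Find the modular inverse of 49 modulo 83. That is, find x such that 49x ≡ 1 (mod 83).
61

Using Extended Euclidean Algorithm:
gcd(49, 83) = 1
Bezout coefficients: 49 × -22 + 83 × 13 = 1
So 49 × -22 ≡ 1 (mod 83)
The inverse is -22 mod 83 = 61
Verification: 49 × 61 = 2989 = 36 × 83 + 1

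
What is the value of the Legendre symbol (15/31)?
(15/31) = 15^{15} mod 31 = -1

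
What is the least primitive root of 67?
2

A primitive root g modulo p has order p-1 = 66
Prime divisors of 66: [2, 3, 11]
g is a primitive root iff g^(66/q) ≢ 1 (mod 67) for each prime divisor q
Testing small values:
  g = 2: 2^33 ≡ 66, 2^22 ≡ 37, 2^6 ≡ 64 (mod 67) → none is 1, primitive root!
The smallest primitive root is 2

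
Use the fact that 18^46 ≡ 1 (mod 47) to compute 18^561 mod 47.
By Fermat: 18^{46} ≡ 1 (mod 47). 561 ≡ 9 (mod 46). So 18^{561} ≡ 18^{9} ≡ 17 (mod 47)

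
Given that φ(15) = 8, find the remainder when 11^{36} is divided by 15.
By Euler: 11^{8} ≡ 1 (mod 15) since gcd(11, 15) = 1. 36 = 4×8 + 4. So 11^{36} ≡ 11^{4} ≡ 1 (mod 15)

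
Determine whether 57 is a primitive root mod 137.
p - 1 = 136 has prime divisors 2, 17. Check 57^(136/q) mod 137 for each: 57^(136/2) = 57^68 ≡ 136, 57^(136/17) = 57^8 ≡ 59 (mod 137). None of these is 1, so 57 has order 136 = φ(137), so it is a primitive root mod 137.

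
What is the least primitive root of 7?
3

A primitive root g modulo p has order p-1 = 6
Prime divisors of 6: [2, 3]
g is a primitive root iff g^(6/q) ≢ 1 (mod 7) for each prime divisor q
Testing small values:
  g = 2: 2^3 ≡ 1, 2^2 ≡ 4 (mod 7) → 2^3 ≡ 1, not primitive root
  g = 3: 3^3 ≡ 6, 3^2 ≡ 2 (mod 7) → none is 1, primitive root!
The smallest primitive root is 3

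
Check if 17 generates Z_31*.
p - 1 = 30 has prime divisors 2, 3, 5. Check 17^(30/q) mod 31 for each: 17^(30/2) = 17^15 ≡ 30, 17^(30/3) = 17^10 ≡ 25, 17^(30/5) = 17^6 ≡ 8 (mod 31). None of these is 1, so 17 has order 30 = φ(31), so it is a primitive root mod 31.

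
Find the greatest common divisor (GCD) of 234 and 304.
2

Using the Euclidean algorithm:
234 = 0 × 304 + 234
304 = 1 × 234 + 70
234 = 3 × 70 + 24
70 = 2 × 24 + 22
24 = 1 × 22 + 2
22 = 11 × 2 + 0

GCD(234, 304) = 2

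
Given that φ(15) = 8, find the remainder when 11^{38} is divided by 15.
By Euler: 11^{8} ≡ 1 (mod 15) since gcd(11, 15) = 1. 38 = 4×8 + 6. So 11^{38} ≡ 11^{6} ≡ 1 (mod 15)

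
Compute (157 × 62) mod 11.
10

(157 × 62) = 9734
9734 mod 11 = 10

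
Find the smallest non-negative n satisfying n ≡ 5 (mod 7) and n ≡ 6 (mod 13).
M = 7 × 13 = 91. M₁ = 13, y₁ ≡ 6 (mod 7). M₂ = 7, y₂ ≡ 2 (mod 13). n = 5×13×6 + 6×7×2 ≡ 19 (mod 91)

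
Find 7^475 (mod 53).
Using Fermat: 7^{52} ≡ 1 (mod 53). 475 ≡ 7 (mod 52). So 7^{475} ≡ 7^{7} ≡ 29 (mod 53)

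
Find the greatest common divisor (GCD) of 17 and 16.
1

Using the Euclidean algorithm:
17 = 1 × 16 + 1
16 = 16 × 1 + 0

GCD(17, 16) = 1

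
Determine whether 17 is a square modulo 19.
By Euler's criterion: 17^{9} ≡ 1 (mod 19). Since this equals 1, 17 is a QR.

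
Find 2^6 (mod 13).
6 = 4 + 2 (binary 110). Repeated squaring mod 13: 2^1 ≡ 2; 2^2 ≡ 2² = 4 ≡ 4; 2^4 ≡ 4² = 16 ≡ 3. Multiply: 2^6 = 2^4 × 2^2 ≡ 3 × 4 (mod 13): 3 × 4 = 12 ≡ 12. So 2^6 ≡ 12 (mod 13).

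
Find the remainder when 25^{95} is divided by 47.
By Fermat: 25^{46} ≡ 1 (mod 47). 95 = 2×46 + 3. So 25^{95} ≡ 25^{3} ≡ 21 (mod 47)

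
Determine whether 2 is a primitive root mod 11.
p - 1 = 10 has prime divisors 2, 5. Check 2^(10/q) mod 11 for each: 2^(10/2) = 2^5 ≡ 10, 2^(10/5) = 2^2 ≡ 4 (mod 11). None of these is 1, so 2 has order 10 = φ(11), so it is a primitive root mod 11.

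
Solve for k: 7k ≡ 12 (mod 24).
12

Since gcd(7, 24) = 1 divides 12, a solution exists.
Multiply both sides by the inverse of 7 mod 24:
  7^(-1) mod 24 = 7
  x ≡ 7 × 12 ≡ 84 ≡ 12 (mod 24)
Verification: 7 × 12 = 84 = 3 × 24 + 12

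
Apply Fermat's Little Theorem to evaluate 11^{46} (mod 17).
9

By Fermat's Little Theorem, a^(p-1) ≡ 1 (mod p) for prime p and gcd(a, p) = 1
Here p = 17, so 11^16 ≡ 1 (mod 17)
We can reduce the exponent: 46 mod 16 = 14
So 11^46 ≡ 11^14 (mod 17)
Computing: 11^14 mod 17 = 9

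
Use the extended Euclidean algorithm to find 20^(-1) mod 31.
Extended GCD: 20(14) + 31(-9) = 1. So 20^(-1) ≡ 14 ≡ 14 (mod 31). Verify: 20 × 14 = 280 ≡ 1 (mod 31)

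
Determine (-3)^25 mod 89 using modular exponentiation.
Using repeated squaring. (-3) ≡ 86 (mod 89). 25 = 16 + 8 + 1 (binary 11001). Repeated squaring mod 89: 86^1 ≡ 86; 86^2 ≡ 86² = 7396 ≡ 9; 86^4 ≡ 9² = 81 ≡ 81; 86^8 ≡ 81² = 6561 ≡ 64; 86^16 ≡ 64² = 4096 ≡ 2. Multiply: (-3)^25 ≡ 86^16 × 86^8 × 86^1 ≡ 2 × 64 × 86 (mod 89): 2 × 64 = 128 ≡ 39; 39 × 86 = 3354 ≡ 61. So (-3)^25 ≡ 61 (mod 89).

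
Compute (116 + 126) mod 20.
2

(116 + 126) = 242
242 mod 20 = 2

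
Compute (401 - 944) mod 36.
33

(401 - 944) = -543
-543 mod 36 = 33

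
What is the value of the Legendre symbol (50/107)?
(50/107) = 50^{53} mod 107 = -1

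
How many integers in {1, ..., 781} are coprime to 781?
700

Prime factorization: 781 = 11 × 71
Using the formula φ(n) = n × Π(1 - 1/p) for each prime factor p:
φ(781) = 781 × (1 - 1/11) × (1 - 1/71)
φ(781) = 700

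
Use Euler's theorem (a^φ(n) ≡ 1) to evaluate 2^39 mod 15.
By Euler: 2^{8} ≡ 1 (mod 15) since gcd(2, 15) = 1. 39 = 4×8 + 7. So 2^{39} ≡ 2^{7} ≡ 8 (mod 15)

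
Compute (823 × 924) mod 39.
30

(823 × 924) = 760452
760452 mod 39 = 30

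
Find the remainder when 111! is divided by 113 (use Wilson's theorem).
(112)! = (111)! × (112) ≡ -1 (mod 113). So (111)! ≡ -1 × (112)^(-1) ≡ (-1)×(-1) = 1 (mod 113)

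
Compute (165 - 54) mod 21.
6

(165 - 54) = 111
111 mod 21 = 6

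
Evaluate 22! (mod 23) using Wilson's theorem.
By Wilson's theorem, (22)! ≡ -1 ≡ 22 (mod 23)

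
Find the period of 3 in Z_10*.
Powers of 3 mod 10: 3^1≡3, 3^2≡9, 3^3≡7, 3^4≡1. Order = 4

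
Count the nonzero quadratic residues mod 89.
For prime 89, there are (p-1)/2 = (89-1)/2 = 44 quadratic residues (excluding 0).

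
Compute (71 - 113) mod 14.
0

(71 - 113) = -42
-42 mod 14 = 0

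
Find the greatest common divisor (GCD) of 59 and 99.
1

Using the Euclidean algorithm:
59 = 0 × 99 + 59
99 = 1 × 59 + 40
59 = 1 × 40 + 19
40 = 2 × 19 + 2
19 = 9 × 2 + 1
2 = 2 × 1 + 0

GCD(59, 99) = 1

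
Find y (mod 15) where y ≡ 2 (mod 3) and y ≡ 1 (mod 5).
M = 3 × 5 = 15. M₁ = 5, y₁ ≡ 2 (mod 3). M₂ = 3, y₂ ≡ 2 (mod 5). y = 2×5×2 + 1×3×2 ≡ 11 (mod 15)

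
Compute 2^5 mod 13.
5 = 4 + 1 (binary 101). Repeated squaring mod 13: 2^1 ≡ 2; 2^2 ≡ 2² = 4 ≡ 4; 2^4 ≡ 4² = 16 ≡ 3. Multiply: 2^5 = 2^4 × 2^1 ≡ 3 × 2 (mod 13): 3 × 2 = 6 ≡ 6. So 2^5 ≡ 6 (mod 13).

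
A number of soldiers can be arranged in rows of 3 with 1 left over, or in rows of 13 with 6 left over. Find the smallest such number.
M = 3 × 13 = 39. M₁ = 13, y₁ ≡ 1 (mod 3). M₂ = 3, y₂ ≡ 9 (mod 13). n = 1×13×1 + 6×3×9 ≡ 19 (mod 39). The smallest positive such number is 19.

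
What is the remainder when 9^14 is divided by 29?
Using repeated squaring. 14 = 8 + 4 + 2 (binary 1110). Repeated squaring mod 29: 9^1 ≡ 9; 9^2 ≡ 9² = 81 ≡ 23; 9^4 ≡ 23² = 529 ≡ 7; 9^8 ≡ 7² = 49 ≡ 20. Multiply: 9^14 = 9^8 × 9^4 × 9^2 ≡ 20 × 7 × 23 (mod 29): 20 × 7 = 140 ≡ 24; 24 × 23 = 552 ≡ 1. So 9^14 ≡ 1 (mod 29).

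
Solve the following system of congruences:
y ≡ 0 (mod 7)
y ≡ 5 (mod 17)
56

Using the Chinese Remainder Theorem:
M = product of moduli = 119
For equation 1: M_1 = 17, 17 ≡ 3 (mod 7), inverse of 17 mod 7 is 5 (check: 3 × 5 = 15 ≡ 1 (mod 7))
For equation 2: M_2 = 7, 7 ≡ 7 (mod 17), inverse of 7 mod 17 is 5 (check: 7 × 5 = 35 ≡ 1 (mod 17))
Combine: y ≡ Σ r_i×M_i×(M_i⁻¹ mod m_i) = 0×17×5 + 5×7×5 = 0 + 175 = 175
175 mod 119 = 56
y ≡ 56 (mod 119)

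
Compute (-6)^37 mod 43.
Using repeated squaring. (-6) ≡ 37 (mod 43). 37 = 32 + 4 + 1 (binary 100101). Repeated squaring mod 43: 37^1 ≡ 37; 37^2 ≡ 37² = 1369 ≡ 36; 37^4 ≡ 36² = 1296 ≡ 6; 37^8 ≡ 6² = 36 ≡ 36; 37^16 ≡ 36² = 1296 ≡ 6; 37^32 ≡ 6² = 36 ≡ 36. Multiply: (-6)^37 ≡ 37^32 × 37^4 × 37^1 ≡ 36 × 6 × 37 (mod 43): 36 × 6 = 216 ≡ 1; 1 × 37 = 37 ≡ 37. So (-6)^37 ≡ 37 (mod 43).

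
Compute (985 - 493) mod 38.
36

(985 - 493) = 492
492 mod 38 = 36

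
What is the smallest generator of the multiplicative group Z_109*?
p - 1 = 108 has prime divisors 2, 3. h is a primitive root mod 109 iff h^(108/q) ≢ 1 (mod 109) for each such q.
h = 2: 2^54 ≡ 108, 2^36 ≡ 1 (mod 109); 2^36 ≡ 1, so not a primitive root.
h = 3: 3^54 ≡ 1, 3^36 ≡ 63 (mod 109); 3^54 ≡ 1, so not a primitive root.
h = 4: 4^54 ≡ 1, 4^36 ≡ 1 (mod 109); 4^54 ≡ 1, so not a primitive root.
h = 5: 5^54 ≡ 1, 5^36 ≡ 63 (mod 109); 5^54 ≡ 1, so not a primitive root.
h = 6: 6^54 ≡ 108, 6^36 ≡ 63 (mod 109); none is 1, so 6 has order 108 and is a primitive root.
The smallest primitive root mod 109 is g = 6.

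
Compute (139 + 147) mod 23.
10

(139 + 147) = 286
286 mod 23 = 10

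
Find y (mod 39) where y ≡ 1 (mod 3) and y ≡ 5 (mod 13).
M = 3 × 13 = 39. M₁ = 13, y₁ ≡ 1 (mod 3). M₂ = 3, y₂ ≡ 9 (mod 13). y = 1×13×1 + 5×3×9 ≡ 31 (mod 39)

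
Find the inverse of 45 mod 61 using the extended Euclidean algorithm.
Extended GCD: 45(19) + 61(-14) = 1. So 45^(-1) ≡ 19 ≡ 19 (mod 61). Verify: 45 × 19 = 855 ≡ 1 (mod 61)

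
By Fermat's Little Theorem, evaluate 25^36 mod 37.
By Fermat's Little Theorem, 25^{36} ≡ 1 (mod 37) since 37 is prime and gcd(25, 37) = 1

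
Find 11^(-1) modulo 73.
20

Using Extended Euclidean Algorithm:
gcd(11, 73) = 1
Bezout coefficients: 11 × 20 + 73 × -3 = 1
So 11 × 20 ≡ 1 (mod 73)
The inverse is 20 mod 73 = 20
Verification: 11 × 20 = 220 = 3 × 73 + 1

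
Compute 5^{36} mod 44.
5

Using successive squaring:
Binary expansion of 36: 100100
Powers of 5 mod 44 (each is the square of the previous):
  5^1 ≡ 5 (mod 44)
  5^2 ≡ 5² = 25 ≡ 25 (mod 44)
  5^4 ≡ 25² = 625 ≡ 9 (mod 44)
  5^8 ≡ 9² = 81 ≡ 37 (mod 44)
  5^16 ≡ 37² = 1369 ≡ 5 (mod 44)
  5^32 ≡ 5² = 25 ≡ 25 (mod 44)
36 = 32 + 4, so 5^36 = 5^32 × 5^4 ≡ 25 × 9 (mod 44)
Multiplying step by step:
  25 × 9 = 225 ≡ 5 (mod 44)
Result: 5^36 ≡ 5 (mod 44)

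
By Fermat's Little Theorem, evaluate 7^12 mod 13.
By Fermat's Little Theorem, 7^{12} ≡ 1 (mod 13) since 13 is prime and gcd(7, 13) = 1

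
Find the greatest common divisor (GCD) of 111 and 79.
1

Using the Euclidean algorithm:
111 = 1 × 79 + 32
79 = 2 × 32 + 15
32 = 2 × 15 + 2
15 = 7 × 2 + 1
2 = 2 × 1 + 0

GCD(111, 79) = 1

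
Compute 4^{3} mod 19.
7

Using successive squaring:
Binary expansion of 3: 11
Powers of 4 mod 19 (each is the square of the previous):
  4^1 ≡ 4 (mod 19)
  4^2 ≡ 4² = 16 ≡ 16 (mod 19)
3 = 2 + 1, so 4^3 = 4^2 × 4^1 ≡ 16 × 4 (mod 19)
Multiplying step by step:
  16 × 4 = 64 ≡ 7 (mod 19)
Result: 4^3 ≡ 7 (mod 19)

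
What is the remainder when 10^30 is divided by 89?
Using repeated squaring. 30 = 16 + 8 + 4 + 2 (binary 11110). Repeated squaring mod 89: 10^1 ≡ 10; 10^2 ≡ 10² = 100 ≡ 11; 10^4 ≡ 11² = 121 ≡ 32; 10^8 ≡ 32² = 1024 ≡ 45; 10^16 ≡ 45² = 2025 ≡ 67. Multiply: 10^30 = 10^16 × 10^8 × 10^4 × 10^2 ≡ 67 × 45 × 32 × 11 (mod 89): 67 × 45 = 3015 ≡ 78; 78 × 32 = 2496 ≡ 4; 4 × 11 = 44 ≡ 44. So 10^30 ≡ 44 (mod 89).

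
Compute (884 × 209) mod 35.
26

(884 × 209) = 184756
184756 mod 35 = 26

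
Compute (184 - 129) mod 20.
15

(184 - 129) = 55
55 mod 20 = 15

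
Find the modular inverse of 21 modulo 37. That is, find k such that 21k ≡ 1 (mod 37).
30

Using Extended Euclidean Algorithm:
gcd(21, 37) = 1
Bezout coefficients: 21 × -7 + 37 × 4 = 1
So 21 × -7 ≡ 1 (mod 37)
The inverse is -7 mod 37 = 30
Verification: 21 × 30 = 630 = 17 × 37 + 1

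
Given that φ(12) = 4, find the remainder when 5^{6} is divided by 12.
By Euler: 5^{4} ≡ 1 (mod 12) since gcd(5, 12) = 1. 6 = 1×4 + 2. So 5^{6} ≡ 5^{2} ≡ 1 (mod 12)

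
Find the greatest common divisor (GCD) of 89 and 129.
1

Using the Euclidean algorithm:
89 = 0 × 129 + 89
129 = 1 × 89 + 40
89 = 2 × 40 + 9
40 = 4 × 9 + 4
9 = 2 × 4 + 1
4 = 4 × 1 + 0

GCD(89, 129) = 1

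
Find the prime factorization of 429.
3 × 11 × 13

Divide by primes starting from smallest:
429 ÷ 3 = 143
143 ÷ 11 = 13
13 ÷ 13 = 1

429 = 3 × 11 × 13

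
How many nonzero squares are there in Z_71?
For prime 71, there are (p-1)/2 = (71-1)/2 = 35 quadratic residues (excluding 0).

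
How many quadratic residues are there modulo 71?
For prime 71, there are (p-1)/2 = (71-1)/2 = 35 quadratic residues (excluding 0).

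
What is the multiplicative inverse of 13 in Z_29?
9

Using Extended Euclidean Algorithm:
gcd(13, 29) = 1
Bezout coefficients: 13 × 9 + 29 × -4 = 1
So 13 × 9 ≡ 1 (mod 29)
The inverse is 9 mod 29 = 9
Verification: 13 × 9 = 117 = 4 × 29 + 1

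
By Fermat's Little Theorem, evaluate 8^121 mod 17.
By Fermat: 8^{16} ≡ 1 (mod 17). 121 = 7×16 + 9. So 8^{121} ≡ 8^{9} ≡ 8 (mod 17)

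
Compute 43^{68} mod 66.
1

Using successive squaring:
Binary expansion of 68: 1000100
Powers of 43 mod 66 (each is the square of the previous):
  43^1 ≡ 43 (mod 66)
  43^2 ≡ 43² = 1849 ≡ 1 (mod 66)
  43^4 ≡ 1² = 1 ≡ 1 (mod 66)
  43^8 ≡ 1² = 1 ≡ 1 (mod 66)
  43^16 ≡ 1² = 1 ≡ 1 (mod 66)
  43^32 ≡ 1² = 1 ≡ 1 (mod 66)
  43^64 ≡ 1² = 1 ≡ 1 (mod 66)
68 = 64 + 4, so 43^68 = 43^64 × 43^4 ≡ 1 × 1 (mod 66)
Multiplying step by step:
  1 × 1 = 1 ≡ 1 (mod 66)
Result: 43^68 ≡ 1 (mod 66)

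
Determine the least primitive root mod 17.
p - 1 = 16 has prime divisors 2. h is a primitive root mod 17 iff h^(16/q) ≢ 1 (mod 17) for each such q.
h = 2: 2^8 ≡ 1 (mod 17); 2^8 ≡ 1, so not a primitive root.
h = 3: 3^8 ≡ 16 (mod 17); none is 1, so 3 has order 16 and is a primitive root.
The smallest primitive root mod 17 is g = 3.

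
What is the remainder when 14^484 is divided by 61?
Using Fermat: 14^{60} ≡ 1 (mod 61). 484 ≡ 4 (mod 60). So 14^{484} ≡ 14^{4} ≡ 47 (mod 61)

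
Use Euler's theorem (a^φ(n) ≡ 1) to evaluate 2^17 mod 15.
By Euler: 2^{8} ≡ 1 (mod 15) since gcd(2, 15) = 1. 17 = 2×8 + 1. So 2^{17} ≡ 2^{1} ≡ 2 (mod 15)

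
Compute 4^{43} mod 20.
4

Using successive squaring:
Binary expansion of 43: 101011
Powers of 4 mod 20 (each is the square of the previous):
  4^1 ≡ 4 (mod 20)
  4^2 ≡ 4² = 16 ≡ 16 (mod 20)
  4^4 ≡ 16² = 256 ≡ 16 (mod 20)
  4^8 ≡ 16² = 256 ≡ 16 (mod 20)
  4^16 ≡ 16² = 256 ≡ 16 (mod 20)
  4^32 ≡ 16² = 256 ≡ 16 (mod 20)
43 = 32 + 8 + 2 + 1, so 4^43 = 4^32 × 4^8 × 4^2 × 4^1 ≡ 16 × 16 × 16 × 4 (mod 20)
Multiplying step by step:
  16 × 16 = 256 ≡ 16 (mod 20)
  16 × 16 = 256 ≡ 16 (mod 20)
  16 × 4 = 64 ≡ 4 (mod 20)
Result: 4^43 ≡ 4 (mod 20)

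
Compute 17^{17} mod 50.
27

Using successive squaring:
Binary expansion of 17: 10001
Powers of 17 mod 50 (each is the square of the previous):
  17^1 ≡ 17 (mod 50)
  17^2 ≡ 17² = 289 ≡ 39 (mod 50)
  17^4 ≡ 39² = 1521 ≡ 21 (mod 50)
  17^8 ≡ 21² = 441 ≡ 41 (mod 50)
  17^16 ≡ 41² = 1681 ≡ 31 (mod 50)
17 = 16 + 1, so 17^17 = 17^16 × 17^1 ≡ 31 × 17 (mod 50)
Multiplying step by step:
  31 × 17 = 527 ≡ 27 (mod 50)
Result: 17^17 ≡ 27 (mod 50)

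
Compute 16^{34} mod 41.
18

Using successive squaring:
Binary expansion of 34: 100010
Powers of 16 mod 41 (each is the square of the previous):
  16^1 ≡ 16 (mod 41)
  16^2 ≡ 16² = 256 ≡ 10 (mod 41)
  16^4 ≡ 10² = 100 ≡ 18 (mod 41)
  16^8 ≡ 18² = 324 ≡ 37 (mod 41)
  16^16 ≡ 37² = 1369 ≡ 16 (mod 41)
  16^32 ≡ 16² = 256 ≡ 10 (mod 41)
34 = 32 + 2, so 16^34 = 16^32 × 16^2 ≡ 10 × 10 (mod 41)
Multiplying step by step:
  10 × 10 = 100 ≡ 18 (mod 41)
Result: 16^34 ≡ 18 (mod 41)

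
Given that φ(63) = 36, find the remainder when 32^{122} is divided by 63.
By Euler: 32^{36} ≡ 1 (mod 63) since gcd(32, 63) = 1. 122 = 3×36 + 14. So 32^{122} ≡ 32^{14} ≡ 16 (mod 63)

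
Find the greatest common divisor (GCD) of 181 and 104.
1

Using the Euclidean algorithm:
181 = 1 × 104 + 77
104 = 1 × 77 + 27
77 = 2 × 27 + 23
27 = 1 × 23 + 4
23 = 5 × 4 + 3
4 = 1 × 3 + 1
3 = 3 × 1 + 0

GCD(181, 104) = 1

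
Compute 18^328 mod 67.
Using Fermat: 18^{66} ≡ 1 (mod 67). 328 ≡ 64 (mod 66). So 18^{328} ≡ 18^{64} ≡ 6 (mod 67)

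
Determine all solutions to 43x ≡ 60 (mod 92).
72

Since gcd(43, 92) = 1 divides 60, a solution exists.
Multiply both sides by the inverse of 43 mod 92:
  43^(-1) mod 92 = 15
  x ≡ 15 × 60 ≡ 900 ≡ 72 (mod 92)
Verification: 43 × 72 = 3096 = 33 × 92 + 60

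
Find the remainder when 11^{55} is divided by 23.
By Fermat: 11^{22} ≡ 1 (mod 23). 55 = 2×22 + 11. So 11^{55} ≡ 11^{11} ≡ 22 (mod 23)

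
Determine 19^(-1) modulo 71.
19^(-1) ≡ 15 (mod 71). Verification: 19 × 15 = 285 ≡ 1 (mod 71)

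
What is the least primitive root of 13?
2

A primitive root g modulo p has order p-1 = 12
Prime divisors of 12: [2, 3]
g is a primitive root iff g^(12/q) ≢ 1 (mod 13) for each prime divisor q
Testing small values:
  g = 2: 2^6 ≡ 12, 2^4 ≡ 3 (mod 13) → none is 1, primitive root!
The smallest primitive root is 2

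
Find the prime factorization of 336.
2^4 × 3 × 7

Divide by primes starting from smallest:
336 ÷ 2 = 168
168 ÷ 2 = 84
84 ÷ 2 = 42
42 ÷ 2 = 21
21 ÷ 3 = 7
7 ÷ 7 = 1

336 = 2^4 × 3 × 7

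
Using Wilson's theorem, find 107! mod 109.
(108)! = (107)! × (108) ≡ -1 (mod 109). So (107)! ≡ -1 × (108)^(-1) ≡ (-1)×(-1) = 1 (mod 109)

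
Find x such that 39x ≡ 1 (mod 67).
39^(-1) ≡ 55 (mod 67). Verification: 39 × 55 = 2145 ≡ 1 (mod 67)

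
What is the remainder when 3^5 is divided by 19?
5 = 4 + 1 (binary 101). Repeated squaring mod 19: 3^1 ≡ 3; 3^2 ≡ 3² = 9 ≡ 9; 3^4 ≡ 9² = 81 ≡ 5. Multiply: 3^5 = 3^4 × 3^1 ≡ 5 × 3 (mod 19): 5 × 3 = 15 ≡ 15. So 3^5 ≡ 15 (mod 19).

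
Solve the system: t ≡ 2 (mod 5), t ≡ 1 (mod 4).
M = 5 × 4 = 20. M₁ = 4, y₁ ≡ 4 (mod 5). M₂ = 5, y₂ ≡ 1 (mod 4). t = 2×4×4 + 1×5×1 ≡ 17 (mod 20)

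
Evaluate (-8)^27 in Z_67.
Using repeated squaring. (-8) ≡ 59 (mod 67). 27 = 16 + 8 + 2 + 1 (binary 11011). Repeated squaring mod 67: 59^1 ≡ 59; 59^2 ≡ 59² = 3481 ≡ 64; 59^4 ≡ 64² = 4096 ≡ 9; 59^8 ≡ 9² = 81 ≡ 14; 59^16 ≡ 14² = 196 ≡ 62. Multiply: (-8)^27 ≡ 59^16 × 59^8 × 59^2 × 59^1 ≡ 62 × 14 × 64 × 59 (mod 67): 62 × 14 = 868 ≡ 64; 64 × 64 = 4096 ≡ 9; 9 × 59 = 531 ≡ 62. So (-8)^27 ≡ 62 (mod 67).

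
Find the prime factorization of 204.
2^2 × 3 × 17

Divide by primes starting from smallest:
204 ÷ 2 = 102
102 ÷ 2 = 51
51 ÷ 3 = 17
17 ÷ 17 = 1

204 = 2^2 × 3 × 17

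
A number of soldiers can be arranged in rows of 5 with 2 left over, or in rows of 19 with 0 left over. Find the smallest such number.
M = 5 × 19 = 95. M₁ = 19, y₁ ≡ 4 (mod 5). M₂ = 5, y₂ ≡ 4 (mod 19). r = 2×19×4 + 0×5×4 ≡ 57 (mod 95). The smallest positive such number is 57.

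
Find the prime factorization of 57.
3 × 19

Divide by primes starting from smallest:
57 ÷ 3 = 19
19 ÷ 19 = 1

57 = 3 × 19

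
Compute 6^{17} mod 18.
0

Using successive squaring:
Binary expansion of 17: 10001
Powers of 6 mod 18 (each is the square of the previous):
  6^1 ≡ 6 (mod 18)
  6^2 ≡ 6² = 36 ≡ 0 (mod 18)
  6^4 ≡ 0² = 0 ≡ 0 (mod 18)
  6^8 ≡ 0² = 0 ≡ 0 (mod 18)
  6^16 ≡ 0² = 0 ≡ 0 (mod 18)
17 = 16 + 1, so 6^17 = 6^16 × 6^1 ≡ 0 × 6 (mod 18)
Multiplying step by step:
  0 × 6 = 0 ≡ 0 (mod 18)
Result: 6^17 ≡ 0 (mod 18)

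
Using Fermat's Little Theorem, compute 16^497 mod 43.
By Fermat: 16^{42} ≡ 1 (mod 43). 497 ≡ 35 (mod 42). So 16^{497} ≡ 16^{35} ≡ 1 (mod 43)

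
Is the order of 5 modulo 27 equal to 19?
No, the actual order is 18, not 19.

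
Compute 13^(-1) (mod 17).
13^(-1) ≡ 4 (mod 17). Verification: 13 × 4 = 52 ≡ 1 (mod 17)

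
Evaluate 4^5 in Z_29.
5 = 4 + 1 (binary 101). Repeated squaring mod 29: 4^1 ≡ 4; 4^2 ≡ 4² = 16 ≡ 16; 4^4 ≡ 16² = 256 ≡ 24. Multiply: 4^5 = 4^4 × 4^1 ≡ 24 × 4 (mod 29): 24 × 4 = 96 ≡ 9. So 4^5 ≡ 9 (mod 29).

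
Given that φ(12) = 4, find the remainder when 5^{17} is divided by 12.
By Euler: 5^{4} ≡ 1 (mod 12) since gcd(5, 12) = 1. 17 = 4×4 + 1. So 5^{17} ≡ 5^{1} ≡ 5 (mod 12)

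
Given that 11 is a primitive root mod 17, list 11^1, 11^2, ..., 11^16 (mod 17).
g^1, g^2, ..., g^{16} mod 17: {11, 2, 5, 4, 10, 8, 3, 16, 6, 15, 12, 13, 7, 9, 14, 1}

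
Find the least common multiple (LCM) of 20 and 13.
260

First find GCD(20, 13) using the Euclidean algorithm:
20 = 1 × 13 + 7
13 = 1 × 7 + 6
7 = 1 × 6 + 1
6 = 6 × 1 + 0
GCD(20, 13) = 1

LCM formula: LCM(a, b) = (a × b) / GCD(a, b)
LCM(20, 13) = (20 × 13) / 1
LCM(20, 13) = 260 / 1
LCM(20, 13) = 260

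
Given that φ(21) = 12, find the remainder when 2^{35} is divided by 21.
By Euler: 2^{12} ≡ 1 (mod 21) since gcd(2, 21) = 1. 35 = 2×12 + 11. So 2^{35} ≡ 2^{11} ≡ 11 (mod 21)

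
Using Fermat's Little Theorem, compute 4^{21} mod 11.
4

By Fermat's Little Theorem, a^(p-1) ≡ 1 (mod p) for prime p and gcd(a, p) = 1
Here p = 11, so 4^10 ≡ 1 (mod 11)
We can reduce the exponent: 21 mod 10 = 1
So 4^21 ≡ 4^1 (mod 11)
Computing: 4^1 mod 11 = 4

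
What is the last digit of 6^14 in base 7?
Using Fermat: 6^{6} ≡ 1 (mod 7). 14 ≡ 2 (mod 6). So 6^{14} ≡ 6^{2} ≡ 1 (mod 7)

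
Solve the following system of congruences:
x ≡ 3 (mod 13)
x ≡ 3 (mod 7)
3

Using the Chinese Remainder Theorem:
M = product of moduli = 91
For equation 1: M_1 = 7, 7 ≡ 7 (mod 13), inverse of 7 mod 13 is 2 (check: 7 × 2 = 14 ≡ 1 (mod 13))
For equation 2: M_2 = 13, 13 ≡ 6 (mod 7), inverse of 13 mod 7 is 6 (check: 6 × 6 = 36 ≡ 1 (mod 7))
Combine: x ≡ Σ r_i×M_i×(M_i⁻¹ mod m_i) = 3×7×2 + 3×13×6 = 42 + 234 = 276
276 mod 91 = 3
x ≡ 3 (mod 91)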